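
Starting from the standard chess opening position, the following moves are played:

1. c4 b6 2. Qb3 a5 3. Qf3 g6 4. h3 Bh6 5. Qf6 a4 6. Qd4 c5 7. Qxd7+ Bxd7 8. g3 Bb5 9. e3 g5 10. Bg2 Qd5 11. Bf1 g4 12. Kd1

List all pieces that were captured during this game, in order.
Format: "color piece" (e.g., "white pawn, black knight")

Tracking captures:
  Qxd7+: captured black pawn
  Bxd7: captured white queen

black pawn, white queen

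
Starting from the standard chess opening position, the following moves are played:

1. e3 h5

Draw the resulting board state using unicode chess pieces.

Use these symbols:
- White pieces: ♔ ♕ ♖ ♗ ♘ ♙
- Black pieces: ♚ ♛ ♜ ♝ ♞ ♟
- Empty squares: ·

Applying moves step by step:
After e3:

♜ ♞ ♝ ♛ ♚ ♝ ♞ ♜
♟ ♟ ♟ ♟ ♟ ♟ ♟ ♟
· · · · · · · ·
· · · · · · · ·
· · · · · · · ·
· · · · ♙ · · ·
♙ ♙ ♙ ♙ · ♙ ♙ ♙
♖ ♘ ♗ ♕ ♔ ♗ ♘ ♖


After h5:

♜ ♞ ♝ ♛ ♚ ♝ ♞ ♜
♟ ♟ ♟ ♟ ♟ ♟ ♟ ·
· · · · · · · ·
· · · · · · · ♟
· · · · · · · ·
· · · · ♙ · · ·
♙ ♙ ♙ ♙ · ♙ ♙ ♙
♖ ♘ ♗ ♕ ♔ ♗ ♘ ♖



  a b c d e f g h
  ─────────────────
8│♜ ♞ ♝ ♛ ♚ ♝ ♞ ♜│8
7│♟ ♟ ♟ ♟ ♟ ♟ ♟ ·│7
6│· · · · · · · ·│6
5│· · · · · · · ♟│5
4│· · · · · · · ·│4
3│· · · · ♙ · · ·│3
2│♙ ♙ ♙ ♙ · ♙ ♙ ♙│2
1│♖ ♘ ♗ ♕ ♔ ♗ ♘ ♖│1
  ─────────────────
  a b c d e f g h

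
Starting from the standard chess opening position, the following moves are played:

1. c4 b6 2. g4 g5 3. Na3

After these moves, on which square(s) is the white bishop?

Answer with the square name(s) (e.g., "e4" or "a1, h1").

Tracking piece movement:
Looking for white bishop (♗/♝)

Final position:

  a b c d e f g h
  ─────────────────
8│♜ ♞ ♝ ♛ ♚ ♝ ♞ ♜│8
7│♟ · ♟ ♟ ♟ ♟ · ♟│7
6│· ♟ · · · · · ·│6
5│· · · · · · ♟ ·│5
4│· · ♙ · · · ♙ ·│4
3│♘ · · · · · · ·│3
2│♙ ♙ · ♙ ♙ ♙ · ♙│2
1│♖ · ♗ ♕ ♔ ♗ ♘ ♖│1
  ─────────────────
  a b c d e f g h


c1, f1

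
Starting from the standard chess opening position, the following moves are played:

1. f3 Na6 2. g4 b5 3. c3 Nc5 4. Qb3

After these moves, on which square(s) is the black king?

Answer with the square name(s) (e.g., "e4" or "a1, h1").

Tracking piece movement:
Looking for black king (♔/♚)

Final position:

  a b c d e f g h
  ─────────────────
8│♜ · ♝ ♛ ♚ ♝ ♞ ♜│8
7│♟ · ♟ ♟ ♟ ♟ ♟ ♟│7
6│· · · · · · · ·│6
5│· ♟ ♞ · · · · ·│5
4│· · · · · · ♙ ·│4
3│· ♕ ♙ · · ♙ · ·│3
2│♙ ♙ · ♙ ♙ · · ♙│2
1│♖ ♘ ♗ · ♔ ♗ ♘ ♖│1
  ─────────────────
  a b c d e f g h


e8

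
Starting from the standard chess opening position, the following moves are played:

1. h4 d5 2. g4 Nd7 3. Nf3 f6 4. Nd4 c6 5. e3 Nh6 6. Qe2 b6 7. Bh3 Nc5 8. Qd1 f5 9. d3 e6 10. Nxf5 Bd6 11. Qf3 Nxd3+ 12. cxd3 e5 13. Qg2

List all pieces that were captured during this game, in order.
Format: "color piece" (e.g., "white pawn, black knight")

Tracking captures:
  Nxf5: captured black pawn
  Nxd3+: captured white pawn
  cxd3: captured black knight

black pawn, white pawn, black knight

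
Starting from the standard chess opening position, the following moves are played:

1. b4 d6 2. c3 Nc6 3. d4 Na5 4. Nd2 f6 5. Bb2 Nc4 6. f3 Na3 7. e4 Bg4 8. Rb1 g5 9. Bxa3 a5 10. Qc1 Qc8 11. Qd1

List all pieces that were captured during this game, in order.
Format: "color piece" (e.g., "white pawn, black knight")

Tracking captures:
  Bxa3: captured black knight

black knight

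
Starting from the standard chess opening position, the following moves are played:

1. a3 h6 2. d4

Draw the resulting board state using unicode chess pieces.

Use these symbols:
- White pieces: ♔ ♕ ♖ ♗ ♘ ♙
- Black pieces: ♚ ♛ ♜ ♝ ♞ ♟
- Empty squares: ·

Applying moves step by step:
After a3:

♜ ♞ ♝ ♛ ♚ ♝ ♞ ♜
♟ ♟ ♟ ♟ ♟ ♟ ♟ ♟
· · · · · · · ·
· · · · · · · ·
· · · · · · · ·
♙ · · · · · · ·
· ♙ ♙ ♙ ♙ ♙ ♙ ♙
♖ ♘ ♗ ♕ ♔ ♗ ♘ ♖


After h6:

♜ ♞ ♝ ♛ ♚ ♝ ♞ ♜
♟ ♟ ♟ ♟ ♟ ♟ ♟ ·
· · · · · · · ♟
· · · · · · · ·
· · · · · · · ·
♙ · · · · · · ·
· ♙ ♙ ♙ ♙ ♙ ♙ ♙
♖ ♘ ♗ ♕ ♔ ♗ ♘ ♖


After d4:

♜ ♞ ♝ ♛ ♚ ♝ ♞ ♜
♟ ♟ ♟ ♟ ♟ ♟ ♟ ·
· · · · · · · ♟
· · · · · · · ·
· · · ♙ · · · ·
♙ · · · · · · ·
· ♙ ♙ · ♙ ♙ ♙ ♙
♖ ♘ ♗ ♕ ♔ ♗ ♘ ♖



  a b c d e f g h
  ─────────────────
8│♜ ♞ ♝ ♛ ♚ ♝ ♞ ♜│8
7│♟ ♟ ♟ ♟ ♟ ♟ ♟ ·│7
6│· · · · · · · ♟│6
5│· · · · · · · ·│5
4│· · · ♙ · · · ·│4
3│♙ · · · · · · ·│3
2│· ♙ ♙ · ♙ ♙ ♙ ♙│2
1│♖ ♘ ♗ ♕ ♔ ♗ ♘ ♖│1
  ─────────────────
  a b c d e f g h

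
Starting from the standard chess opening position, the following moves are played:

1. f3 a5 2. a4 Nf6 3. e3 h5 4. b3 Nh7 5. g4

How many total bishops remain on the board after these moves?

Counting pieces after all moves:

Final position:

  a b c d e f g h
  ─────────────────
8│♜ ♞ ♝ ♛ ♚ ♝ · ♜│8
7│· ♟ ♟ ♟ ♟ ♟ ♟ ♞│7
6│· · · · · · · ·│6
5│♟ · · · · · · ♟│5
4│♙ · · · · · ♙ ·│4
3│· ♙ · · ♙ ♙ · ·│3
2│· · ♙ ♙ · · · ♙│2
1│♖ ♘ ♗ ♕ ♔ ♗ ♘ ♖│1
  ─────────────────
  a b c d e f g h


4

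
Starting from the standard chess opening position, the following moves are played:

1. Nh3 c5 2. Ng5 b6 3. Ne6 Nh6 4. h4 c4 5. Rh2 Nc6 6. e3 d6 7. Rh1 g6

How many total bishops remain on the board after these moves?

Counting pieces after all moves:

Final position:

  a b c d e f g h
  ─────────────────
8│♜ · ♝ ♛ ♚ ♝ · ♜│8
7│♟ · · · ♟ ♟ · ♟│7
6│· ♟ ♞ ♟ ♘ · ♟ ♞│6
5│· · · · · · · ·│5
4│· · ♟ · · · · ♙│4
3│· · · · ♙ · · ·│3
2│♙ ♙ ♙ ♙ · ♙ ♙ ·│2
1│♖ ♘ ♗ ♕ ♔ ♗ · ♖│1
  ─────────────────
  a b c d e f g h


4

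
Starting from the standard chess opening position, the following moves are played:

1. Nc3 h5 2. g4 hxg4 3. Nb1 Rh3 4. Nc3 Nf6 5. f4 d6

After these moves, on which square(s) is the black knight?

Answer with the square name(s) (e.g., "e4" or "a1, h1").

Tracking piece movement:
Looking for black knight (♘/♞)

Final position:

  a b c d e f g h
  ─────────────────
8│♜ ♞ ♝ ♛ ♚ ♝ · ·│8
7│♟ ♟ ♟ · ♟ ♟ ♟ ·│7
6│· · · ♟ · ♞ · ·│6
5│· · · · · · · ·│5
4│· · · · · ♙ ♟ ·│4
3│· · ♘ · · · · ♜│3
2│♙ ♙ ♙ ♙ ♙ · · ♙│2
1│♖ · ♗ ♕ ♔ ♗ ♘ ♖│1
  ─────────────────
  a b c d e f g h


b8, f6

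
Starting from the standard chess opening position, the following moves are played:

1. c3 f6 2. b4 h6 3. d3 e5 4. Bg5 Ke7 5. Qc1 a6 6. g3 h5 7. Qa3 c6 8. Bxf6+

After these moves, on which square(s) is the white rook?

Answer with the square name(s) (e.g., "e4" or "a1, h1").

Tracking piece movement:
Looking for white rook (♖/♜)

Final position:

  a b c d e f g h
  ─────────────────
8│♜ ♞ ♝ ♛ · ♝ ♞ ♜│8
7│· ♟ · ♟ ♚ · ♟ ·│7
6│♟ · ♟ · · ♗ · ·│6
5│· · · · ♟ · · ♟│5
4│· ♙ · · · · · ·│4
3│♕ · ♙ ♙ · · ♙ ·│3
2│♙ · · · ♙ ♙ · ♙│2
1│♖ ♘ · · ♔ ♗ ♘ ♖│1
  ─────────────────
  a b c d e f g h


a1, h1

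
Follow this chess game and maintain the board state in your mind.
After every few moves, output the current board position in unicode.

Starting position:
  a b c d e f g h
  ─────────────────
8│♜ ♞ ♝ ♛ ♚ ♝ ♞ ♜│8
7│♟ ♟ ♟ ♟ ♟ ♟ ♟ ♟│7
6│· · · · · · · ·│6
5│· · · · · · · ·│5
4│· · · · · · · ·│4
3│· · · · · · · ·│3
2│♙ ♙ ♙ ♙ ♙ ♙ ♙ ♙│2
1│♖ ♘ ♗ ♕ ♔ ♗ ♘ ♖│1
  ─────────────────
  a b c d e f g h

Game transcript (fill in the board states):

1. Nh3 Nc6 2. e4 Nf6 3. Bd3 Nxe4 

  a b c d e f g h
  ─────────────────
8│♜ · ♝ ♛ ♚ ♝ · ♜│8
7│♟ ♟ ♟ ♟ ♟ ♟ ♟ ♟│7
6│· · ♞ · · · · ·│6
5│· · · · · · · ·│5
4│· · · · ♞ · · ·│4
3│· · · ♗ · · · ♘│3
2│♙ ♙ ♙ ♙ · ♙ ♙ ♙│2
1│♖ ♘ ♗ ♕ ♔ · · ♖│1
  ─────────────────
  a b c d e f g h

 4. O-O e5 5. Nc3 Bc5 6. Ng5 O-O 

  a b c d e f g h
  ─────────────────
8│♜ · ♝ ♛ · ♜ ♚ ·│8
7│♟ ♟ ♟ ♟ · ♟ ♟ ♟│7
6│· · ♞ · · · · ·│6
5│· · ♝ · ♟ · ♘ ·│5
4│· · · · ♞ · · ·│4
3│· · ♘ ♗ · · · ·│3
2│♙ ♙ ♙ ♙ · ♙ ♙ ♙│2
1│♖ · ♗ ♕ · ♖ ♔ ·│1
  ─────────────────
  a b c d e f g h

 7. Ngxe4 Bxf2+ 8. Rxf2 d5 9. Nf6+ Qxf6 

  a b c d e f g h
  ─────────────────
8│♜ · ♝ · · ♜ ♚ ·│8
7│♟ ♟ ♟ · · ♟ ♟ ♟│7
6│· · ♞ · · ♛ · ·│6
5│· · · ♟ ♟ · · ·│5
4│· · · · · · · ·│4
3│· · ♘ ♗ · · · ·│3
2│♙ ♙ ♙ ♙ · ♖ ♙ ♙│2
1│♖ · ♗ ♕ · · ♔ ·│1
  ─────────────────
  a b c d e f g h

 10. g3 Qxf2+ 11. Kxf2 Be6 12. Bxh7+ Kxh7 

  a b c d e f g h
  ─────────────────
8│♜ · · · · ♜ · ·│8
7│♟ ♟ ♟ · · ♟ ♟ ♚│7
6│· · ♞ · ♝ · · ·│6
5│· · · ♟ ♟ · · ·│5
4│· · · · · · · ·│4
3│· · ♘ · · · ♙ ·│3
2│♙ ♙ ♙ ♙ · ♔ · ♙│2
1│♖ · ♗ ♕ · · · ·│1
  ─────────────────
  a b c d e f g h

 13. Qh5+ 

  a b c d e f g h
  ─────────────────
8│♜ · · · · ♜ · ·│8
7│♟ ♟ ♟ · · ♟ ♟ ♚│7
6│· · ♞ · ♝ · · ·│6
5│· · · ♟ ♟ · · ♕│5
4│· · · · · · · ·│4
3│· · ♘ · · · ♙ ·│3
2│♙ ♙ ♙ ♙ · ♔ · ♙│2
1│♖ · ♗ · · · · ·│1
  ─────────────────
  a b c d e f g h


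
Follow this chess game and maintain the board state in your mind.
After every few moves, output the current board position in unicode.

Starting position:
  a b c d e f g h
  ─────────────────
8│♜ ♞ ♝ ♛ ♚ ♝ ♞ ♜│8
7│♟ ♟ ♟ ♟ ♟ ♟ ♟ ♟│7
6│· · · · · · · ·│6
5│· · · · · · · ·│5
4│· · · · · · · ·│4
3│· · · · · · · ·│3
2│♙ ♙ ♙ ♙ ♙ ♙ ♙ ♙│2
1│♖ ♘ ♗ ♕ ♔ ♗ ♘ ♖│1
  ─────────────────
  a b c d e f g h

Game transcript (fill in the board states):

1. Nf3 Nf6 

  a b c d e f g h
  ─────────────────
8│♜ ♞ ♝ ♛ ♚ ♝ · ♜│8
7│♟ ♟ ♟ ♟ ♟ ♟ ♟ ♟│7
6│· · · · · ♞ · ·│6
5│· · · · · · · ·│5
4│· · · · · · · ·│4
3│· · · · · ♘ · ·│3
2│♙ ♙ ♙ ♙ ♙ ♙ ♙ ♙│2
1│♖ ♘ ♗ ♕ ♔ ♗ · ♖│1
  ─────────────────
  a b c d e f g h

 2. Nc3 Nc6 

  a b c d e f g h
  ─────────────────
8│♜ · ♝ ♛ ♚ ♝ · ♜│8
7│♟ ♟ ♟ ♟ ♟ ♟ ♟ ♟│7
6│· · ♞ · · ♞ · ·│6
5│· · · · · · · ·│5
4│· · · · · · · ·│4
3│· · ♘ · · ♘ · ·│3
2│♙ ♙ ♙ ♙ ♙ ♙ ♙ ♙│2
1│♖ · ♗ ♕ ♔ ♗ · ♖│1
  ─────────────────
  a b c d e f g h

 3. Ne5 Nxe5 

  a b c d e f g h
  ─────────────────
8│♜ · ♝ ♛ ♚ ♝ · ♜│8
7│♟ ♟ ♟ ♟ ♟ ♟ ♟ ♟│7
6│· · · · · ♞ · ·│6
5│· · · · ♞ · · ·│5
4│· · · · · · · ·│4
3│· · ♘ · · · · ·│3
2│♙ ♙ ♙ ♙ ♙ ♙ ♙ ♙│2
1│♖ · ♗ ♕ ♔ ♗ · ♖│1
  ─────────────────
  a b c d e f g h



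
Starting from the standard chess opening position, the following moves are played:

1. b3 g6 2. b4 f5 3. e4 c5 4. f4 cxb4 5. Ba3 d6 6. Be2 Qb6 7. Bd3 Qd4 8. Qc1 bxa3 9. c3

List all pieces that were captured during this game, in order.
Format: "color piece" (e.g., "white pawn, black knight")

Tracking captures:
  cxb4: captured white pawn
  bxa3: captured white bishop

white pawn, white bishop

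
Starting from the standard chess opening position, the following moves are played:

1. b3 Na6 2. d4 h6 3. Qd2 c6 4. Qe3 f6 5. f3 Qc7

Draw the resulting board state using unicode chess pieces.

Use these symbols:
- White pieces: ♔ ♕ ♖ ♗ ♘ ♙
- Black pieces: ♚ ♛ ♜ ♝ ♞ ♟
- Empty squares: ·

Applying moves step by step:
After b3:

♜ ♞ ♝ ♛ ♚ ♝ ♞ ♜
♟ ♟ ♟ ♟ ♟ ♟ ♟ ♟
· · · · · · · ·
· · · · · · · ·
· · · · · · · ·
· ♙ · · · · · ·
♙ · ♙ ♙ ♙ ♙ ♙ ♙
♖ ♘ ♗ ♕ ♔ ♗ ♘ ♖


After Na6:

♜ · ♝ ♛ ♚ ♝ ♞ ♜
♟ ♟ ♟ ♟ ♟ ♟ ♟ ♟
♞ · · · · · · ·
· · · · · · · ·
· · · · · · · ·
· ♙ · · · · · ·
♙ · ♙ ♙ ♙ ♙ ♙ ♙
♖ ♘ ♗ ♕ ♔ ♗ ♘ ♖


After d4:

♜ · ♝ ♛ ♚ ♝ ♞ ♜
♟ ♟ ♟ ♟ ♟ ♟ ♟ ♟
♞ · · · · · · ·
· · · · · · · ·
· · · ♙ · · · ·
· ♙ · · · · · ·
♙ · ♙ · ♙ ♙ ♙ ♙
♖ ♘ ♗ ♕ ♔ ♗ ♘ ♖


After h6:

♜ · ♝ ♛ ♚ ♝ ♞ ♜
♟ ♟ ♟ ♟ ♟ ♟ ♟ ·
♞ · · · · · · ♟
· · · · · · · ·
· · · ♙ · · · ·
· ♙ · · · · · ·
♙ · ♙ · ♙ ♙ ♙ ♙
♖ ♘ ♗ ♕ ♔ ♗ ♘ ♖


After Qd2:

♜ · ♝ ♛ ♚ ♝ ♞ ♜
♟ ♟ ♟ ♟ ♟ ♟ ♟ ·
♞ · · · · · · ♟
· · · · · · · ·
· · · ♙ · · · ·
· ♙ · · · · · ·
♙ · ♙ ♕ ♙ ♙ ♙ ♙
♖ ♘ ♗ · ♔ ♗ ♘ ♖


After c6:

♜ · ♝ ♛ ♚ ♝ ♞ ♜
♟ ♟ · ♟ ♟ ♟ ♟ ·
♞ · ♟ · · · · ♟
· · · · · · · ·
· · · ♙ · · · ·
· ♙ · · · · · ·
♙ · ♙ ♕ ♙ ♙ ♙ ♙
♖ ♘ ♗ · ♔ ♗ ♘ ♖


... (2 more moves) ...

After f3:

♜ · ♝ ♛ ♚ ♝ ♞ ♜
♟ ♟ · ♟ ♟ · ♟ ·
♞ · ♟ · · ♟ · ♟
· · · · · · · ·
· · · ♙ · · · ·
· ♙ · · ♕ ♙ · ·
♙ · ♙ · ♙ · ♙ ♙
♖ ♘ ♗ · ♔ ♗ ♘ ♖


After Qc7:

♜ · ♝ · ♚ ♝ ♞ ♜
♟ ♟ ♛ ♟ ♟ · ♟ ·
♞ · ♟ · · ♟ · ♟
· · · · · · · ·
· · · ♙ · · · ·
· ♙ · · ♕ ♙ · ·
♙ · ♙ · ♙ · ♙ ♙
♖ ♘ ♗ · ♔ ♗ ♘ ♖



  a b c d e f g h
  ─────────────────
8│♜ · ♝ · ♚ ♝ ♞ ♜│8
7│♟ ♟ ♛ ♟ ♟ · ♟ ·│7
6│♞ · ♟ · · ♟ · ♟│6
5│· · · · · · · ·│5
4│· · · ♙ · · · ·│4
3│· ♙ · · ♕ ♙ · ·│3
2│♙ · ♙ · ♙ · ♙ ♙│2
1│♖ ♘ ♗ · ♔ ♗ ♘ ♖│1
  ─────────────────
  a b c d e f g h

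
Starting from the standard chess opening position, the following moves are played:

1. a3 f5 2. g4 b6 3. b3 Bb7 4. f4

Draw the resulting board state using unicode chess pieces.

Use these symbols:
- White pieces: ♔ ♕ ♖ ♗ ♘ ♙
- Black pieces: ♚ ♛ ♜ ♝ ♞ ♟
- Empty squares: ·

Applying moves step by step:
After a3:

♜ ♞ ♝ ♛ ♚ ♝ ♞ ♜
♟ ♟ ♟ ♟ ♟ ♟ ♟ ♟
· · · · · · · ·
· · · · · · · ·
· · · · · · · ·
♙ · · · · · · ·
· ♙ ♙ ♙ ♙ ♙ ♙ ♙
♖ ♘ ♗ ♕ ♔ ♗ ♘ ♖


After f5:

♜ ♞ ♝ ♛ ♚ ♝ ♞ ♜
♟ ♟ ♟ ♟ ♟ · ♟ ♟
· · · · · · · ·
· · · · · ♟ · ·
· · · · · · · ·
♙ · · · · · · ·
· ♙ ♙ ♙ ♙ ♙ ♙ ♙
♖ ♘ ♗ ♕ ♔ ♗ ♘ ♖


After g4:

♜ ♞ ♝ ♛ ♚ ♝ ♞ ♜
♟ ♟ ♟ ♟ ♟ · ♟ ♟
· · · · · · · ·
· · · · · ♟ · ·
· · · · · · ♙ ·
♙ · · · · · · ·
· ♙ ♙ ♙ ♙ ♙ · ♙
♖ ♘ ♗ ♕ ♔ ♗ ♘ ♖


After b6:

♜ ♞ ♝ ♛ ♚ ♝ ♞ ♜
♟ · ♟ ♟ ♟ · ♟ ♟
· ♟ · · · · · ·
· · · · · ♟ · ·
· · · · · · ♙ ·
♙ · · · · · · ·
· ♙ ♙ ♙ ♙ ♙ · ♙
♖ ♘ ♗ ♕ ♔ ♗ ♘ ♖


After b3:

♜ ♞ ♝ ♛ ♚ ♝ ♞ ♜
♟ · ♟ ♟ ♟ · ♟ ♟
· ♟ · · · · · ·
· · · · · ♟ · ·
· · · · · · ♙ ·
♙ ♙ · · · · · ·
· · ♙ ♙ ♙ ♙ · ♙
♖ ♘ ♗ ♕ ♔ ♗ ♘ ♖


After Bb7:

♜ ♞ · ♛ ♚ ♝ ♞ ♜
♟ ♝ ♟ ♟ ♟ · ♟ ♟
· ♟ · · · · · ·
· · · · · ♟ · ·
· · · · · · ♙ ·
♙ ♙ · · · · · ·
· · ♙ ♙ ♙ ♙ · ♙
♖ ♘ ♗ ♕ ♔ ♗ ♘ ♖


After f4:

♜ ♞ · ♛ ♚ ♝ ♞ ♜
♟ ♝ ♟ ♟ ♟ · ♟ ♟
· ♟ · · · · · ·
· · · · · ♟ · ·
· · · · · ♙ ♙ ·
♙ ♙ · · · · · ·
· · ♙ ♙ ♙ · · ♙
♖ ♘ ♗ ♕ ♔ ♗ ♘ ♖



  a b c d e f g h
  ─────────────────
8│♜ ♞ · ♛ ♚ ♝ ♞ ♜│8
7│♟ ♝ ♟ ♟ ♟ · ♟ ♟│7
6│· ♟ · · · · · ·│6
5│· · · · · ♟ · ·│5
4│· · · · · ♙ ♙ ·│4
3│♙ ♙ · · · · · ·│3
2│· · ♙ ♙ ♙ · · ♙│2
1│♖ ♘ ♗ ♕ ♔ ♗ ♘ ♖│1
  ─────────────────
  a b c d e f g h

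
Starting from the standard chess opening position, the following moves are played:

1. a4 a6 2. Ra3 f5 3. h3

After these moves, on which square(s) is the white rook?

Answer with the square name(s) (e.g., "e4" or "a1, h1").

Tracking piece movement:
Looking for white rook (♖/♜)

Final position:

  a b c d e f g h
  ─────────────────
8│♜ ♞ ♝ ♛ ♚ ♝ ♞ ♜│8
7│· ♟ ♟ ♟ ♟ · ♟ ♟│7
6│♟ · · · · · · ·│6
5│· · · · · ♟ · ·│5
4│♙ · · · · · · ·│4
3│♖ · · · · · · ♙│3
2│· ♙ ♙ ♙ ♙ ♙ ♙ ·│2
1│· ♘ ♗ ♕ ♔ ♗ ♘ ♖│1
  ─────────────────
  a b c d e f g h


a3, h1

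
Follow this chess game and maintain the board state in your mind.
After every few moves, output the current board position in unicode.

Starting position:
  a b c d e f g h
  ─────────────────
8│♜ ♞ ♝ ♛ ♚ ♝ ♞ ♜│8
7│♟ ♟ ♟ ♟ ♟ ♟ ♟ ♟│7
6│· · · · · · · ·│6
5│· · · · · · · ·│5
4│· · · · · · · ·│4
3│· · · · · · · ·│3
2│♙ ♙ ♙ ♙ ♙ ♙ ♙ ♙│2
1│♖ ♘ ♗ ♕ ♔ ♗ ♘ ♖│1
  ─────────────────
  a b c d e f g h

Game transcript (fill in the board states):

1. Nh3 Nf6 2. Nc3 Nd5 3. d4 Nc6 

  a b c d e f g h
  ─────────────────
8│♜ · ♝ ♛ ♚ ♝ · ♜│8
7│♟ ♟ ♟ ♟ ♟ ♟ ♟ ♟│7
6│· · ♞ · · · · ·│6
5│· · · ♞ · · · ·│5
4│· · · ♙ · · · ·│4
3│· · ♘ · · · · ♘│3
2│♙ ♙ ♙ · ♙ ♙ ♙ ♙│2
1│♖ · ♗ ♕ ♔ ♗ · ♖│1
  ─────────────────
  a b c d e f g h

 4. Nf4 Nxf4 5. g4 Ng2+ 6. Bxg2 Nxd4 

  a b c d e f g h
  ─────────────────
8│♜ · ♝ ♛ ♚ ♝ · ♜│8
7│♟ ♟ ♟ ♟ ♟ ♟ ♟ ♟│7
6│· · · · · · · ·│6
5│· · · · · · · ·│5
4│· · · ♞ · · ♙ ·│4
3│· · ♘ · · · · ·│3
2│♙ ♙ ♙ · ♙ ♙ ♗ ♙│2
1│♖ · ♗ ♕ ♔ · · ♖│1
  ─────────────────
  a b c d e f g h

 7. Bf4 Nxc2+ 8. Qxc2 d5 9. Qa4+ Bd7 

  a b c d e f g h
  ─────────────────
8│♜ · · ♛ ♚ ♝ · ♜│8
7│♟ ♟ ♟ ♝ ♟ ♟ ♟ ♟│7
6│· · · · · · · ·│6
5│· · · ♟ · · · ·│5
4│♕ · · · · ♗ ♙ ·│4
3│· · ♘ · · · · ·│3
2│♙ ♙ · · ♙ ♙ ♗ ♙│2
1│♖ · · · ♔ · · ♖│1
  ─────────────────
  a b c d e f g h

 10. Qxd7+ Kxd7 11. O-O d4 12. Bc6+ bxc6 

  a b c d e f g h
  ─────────────────
8│♜ · · ♛ · ♝ · ♜│8
7│♟ · ♟ ♚ ♟ ♟ ♟ ♟│7
6│· · ♟ · · · · ·│6
5│· · · · · · · ·│5
4│· · · ♟ · ♗ ♙ ·│4
3│· · ♘ · · · · ·│3
2│♙ ♙ · · ♙ ♙ · ♙│2
1│♖ · · · · ♖ ♔ ·│1
  ─────────────────
  a b c d e f g h

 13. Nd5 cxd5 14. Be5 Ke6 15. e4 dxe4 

  a b c d e f g h
  ─────────────────
8│♜ · · ♛ · ♝ · ♜│8
7│♟ · ♟ · ♟ ♟ ♟ ♟│7
6│· · · · ♚ · · ·│6
5│· · · · ♗ · · ·│5
4│· · · ♟ ♟ · ♙ ·│4
3│· · · · · · · ·│3
2│♙ ♙ · · · ♙ · ♙│2
1│♖ · · · · ♖ ♔ ·│1
  ─────────────────
  a b c d e f g h



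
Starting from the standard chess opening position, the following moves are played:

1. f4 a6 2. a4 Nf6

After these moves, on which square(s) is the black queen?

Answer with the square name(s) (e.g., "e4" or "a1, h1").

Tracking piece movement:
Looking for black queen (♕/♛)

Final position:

  a b c d e f g h
  ─────────────────
8│♜ ♞ ♝ ♛ ♚ ♝ · ♜│8
7│· ♟ ♟ ♟ ♟ ♟ ♟ ♟│7
6│♟ · · · · ♞ · ·│6
5│· · · · · · · ·│5
4│♙ · · · · ♙ · ·│4
3│· · · · · · · ·│3
2│· ♙ ♙ ♙ ♙ · ♙ ♙│2
1│♖ ♘ ♗ ♕ ♔ ♗ ♘ ♖│1
  ─────────────────
  a b c d e f g h


d8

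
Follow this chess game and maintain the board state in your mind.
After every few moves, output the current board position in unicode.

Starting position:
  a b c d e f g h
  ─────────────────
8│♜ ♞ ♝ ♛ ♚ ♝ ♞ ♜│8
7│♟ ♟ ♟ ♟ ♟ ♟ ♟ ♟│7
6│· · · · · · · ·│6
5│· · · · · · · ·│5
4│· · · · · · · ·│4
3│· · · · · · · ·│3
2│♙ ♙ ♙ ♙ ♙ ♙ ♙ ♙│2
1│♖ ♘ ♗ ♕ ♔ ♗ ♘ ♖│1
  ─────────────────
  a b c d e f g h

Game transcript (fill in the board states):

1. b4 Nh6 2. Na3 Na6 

  a b c d e f g h
  ─────────────────
8│♜ · ♝ ♛ ♚ ♝ · ♜│8
7│♟ ♟ ♟ ♟ ♟ ♟ ♟ ♟│7
6│♞ · · · · · · ♞│6
5│· · · · · · · ·│5
4│· ♙ · · · · · ·│4
3│♘ · · · · · · ·│3
2│♙ · ♙ ♙ ♙ ♙ ♙ ♙│2
1│♖ · ♗ ♕ ♔ ♗ ♘ ♖│1
  ─────────────────
  a b c d e f g h

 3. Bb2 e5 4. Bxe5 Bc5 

  a b c d e f g h
  ─────────────────
8│♜ · ♝ ♛ ♚ · · ♜│8
7│♟ ♟ ♟ ♟ · ♟ ♟ ♟│7
6│♞ · · · · · · ♞│6
5│· · ♝ · ♗ · · ·│5
4│· ♙ · · · · · ·│4
3│♘ · · · · · · ·│3
2│♙ · ♙ ♙ ♙ ♙ ♙ ♙│2
1│♖ · · ♕ ♔ ♗ ♘ ♖│1
  ─────────────────
  a b c d e f g h

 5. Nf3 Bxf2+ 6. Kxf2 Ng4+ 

  a b c d e f g h
  ─────────────────
8│♜ · ♝ ♛ ♚ · · ♜│8
7│♟ ♟ ♟ ♟ · ♟ ♟ ♟│7
6│♞ · · · · · · ·│6
5│· · · · ♗ · · ·│5
4│· ♙ · · · · ♞ ·│4
3│♘ · · · · ♘ · ·│3
2│♙ · ♙ ♙ ♙ ♔ ♙ ♙│2
1│♖ · · ♕ · ♗ · ♖│1
  ─────────────────
  a b c d e f g h

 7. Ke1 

  a b c d e f g h
  ─────────────────
8│♜ · ♝ ♛ ♚ · · ♜│8
7│♟ ♟ ♟ ♟ · ♟ ♟ ♟│7
6│♞ · · · · · · ·│6
5│· · · · ♗ · · ·│5
4│· ♙ · · · · ♞ ·│4
3│♘ · · · · ♘ · ·│3
2│♙ · ♙ ♙ ♙ · ♙ ♙│2
1│♖ · · ♕ ♔ ♗ · ♖│1
  ─────────────────
  a b c d e f g h


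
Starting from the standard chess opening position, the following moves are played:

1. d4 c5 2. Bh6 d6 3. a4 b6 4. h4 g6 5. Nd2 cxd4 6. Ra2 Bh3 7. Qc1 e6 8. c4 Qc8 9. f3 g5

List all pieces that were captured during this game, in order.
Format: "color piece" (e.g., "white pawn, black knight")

Tracking captures:
  cxd4: captured white pawn

white pawn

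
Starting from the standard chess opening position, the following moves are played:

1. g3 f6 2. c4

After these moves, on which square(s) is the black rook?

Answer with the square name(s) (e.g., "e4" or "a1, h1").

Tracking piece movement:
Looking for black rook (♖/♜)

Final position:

  a b c d e f g h
  ─────────────────
8│♜ ♞ ♝ ♛ ♚ ♝ ♞ ♜│8
7│♟ ♟ ♟ ♟ ♟ · ♟ ♟│7
6│· · · · · ♟ · ·│6
5│· · · · · · · ·│5
4│· · ♙ · · · · ·│4
3│· · · · · · ♙ ·│3
2│♙ ♙ · ♙ ♙ ♙ · ♙│2
1│♖ ♘ ♗ ♕ ♔ ♗ ♘ ♖│1
  ─────────────────
  a b c d e f g h


a8, h8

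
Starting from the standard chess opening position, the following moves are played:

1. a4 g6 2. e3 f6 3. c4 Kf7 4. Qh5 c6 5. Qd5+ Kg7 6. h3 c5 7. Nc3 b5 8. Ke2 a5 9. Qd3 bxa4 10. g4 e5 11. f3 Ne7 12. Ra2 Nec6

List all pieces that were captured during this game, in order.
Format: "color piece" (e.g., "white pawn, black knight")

Tracking captures:
  bxa4: captured white pawn

white pawn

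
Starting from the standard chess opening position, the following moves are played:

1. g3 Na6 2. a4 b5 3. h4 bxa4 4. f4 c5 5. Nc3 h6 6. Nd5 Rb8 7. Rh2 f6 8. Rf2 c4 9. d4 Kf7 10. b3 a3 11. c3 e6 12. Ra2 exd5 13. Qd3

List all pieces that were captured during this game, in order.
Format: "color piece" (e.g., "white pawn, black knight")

Tracking captures:
  bxa4: captured white pawn
  exd5: captured white knight

white pawn, white knight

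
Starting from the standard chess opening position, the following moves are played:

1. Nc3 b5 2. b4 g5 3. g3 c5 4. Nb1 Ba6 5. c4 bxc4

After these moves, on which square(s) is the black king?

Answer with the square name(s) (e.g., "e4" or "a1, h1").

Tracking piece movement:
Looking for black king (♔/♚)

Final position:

  a b c d e f g h
  ─────────────────
8│♜ ♞ · ♛ ♚ ♝ ♞ ♜│8
7│♟ · · ♟ ♟ ♟ · ♟│7
6│♝ · · · · · · ·│6
5│· · ♟ · · · ♟ ·│5
4│· ♙ ♟ · · · · ·│4
3│· · · · · · ♙ ·│3
2│♙ · · ♙ ♙ ♙ · ♙│2
1│♖ ♘ ♗ ♕ ♔ ♗ ♘ ♖│1
  ─────────────────
  a b c d e f g h


e8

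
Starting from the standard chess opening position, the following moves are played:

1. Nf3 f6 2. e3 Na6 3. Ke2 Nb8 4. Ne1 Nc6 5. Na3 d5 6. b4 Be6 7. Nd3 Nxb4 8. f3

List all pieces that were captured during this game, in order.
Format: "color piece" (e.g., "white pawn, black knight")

Tracking captures:
  Nxb4: captured white pawn

white pawn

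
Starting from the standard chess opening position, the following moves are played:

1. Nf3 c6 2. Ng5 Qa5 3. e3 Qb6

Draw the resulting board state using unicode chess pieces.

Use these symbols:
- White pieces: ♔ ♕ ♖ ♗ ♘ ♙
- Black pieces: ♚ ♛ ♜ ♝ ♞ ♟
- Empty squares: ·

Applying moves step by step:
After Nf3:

♜ ♞ ♝ ♛ ♚ ♝ ♞ ♜
♟ ♟ ♟ ♟ ♟ ♟ ♟ ♟
· · · · · · · ·
· · · · · · · ·
· · · · · · · ·
· · · · · ♘ · ·
♙ ♙ ♙ ♙ ♙ ♙ ♙ ♙
♖ ♘ ♗ ♕ ♔ ♗ · ♖


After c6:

♜ ♞ ♝ ♛ ♚ ♝ ♞ ♜
♟ ♟ · ♟ ♟ ♟ ♟ ♟
· · ♟ · · · · ·
· · · · · · · ·
· · · · · · · ·
· · · · · ♘ · ·
♙ ♙ ♙ ♙ ♙ ♙ ♙ ♙
♖ ♘ ♗ ♕ ♔ ♗ · ♖


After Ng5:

♜ ♞ ♝ ♛ ♚ ♝ ♞ ♜
♟ ♟ · ♟ ♟ ♟ ♟ ♟
· · ♟ · · · · ·
· · · · · · ♘ ·
· · · · · · · ·
· · · · · · · ·
♙ ♙ ♙ ♙ ♙ ♙ ♙ ♙
♖ ♘ ♗ ♕ ♔ ♗ · ♖


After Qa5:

♜ ♞ ♝ · ♚ ♝ ♞ ♜
♟ ♟ · ♟ ♟ ♟ ♟ ♟
· · ♟ · · · · ·
♛ · · · · · ♘ ·
· · · · · · · ·
· · · · · · · ·
♙ ♙ ♙ ♙ ♙ ♙ ♙ ♙
♖ ♘ ♗ ♕ ♔ ♗ · ♖


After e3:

♜ ♞ ♝ · ♚ ♝ ♞ ♜
♟ ♟ · ♟ ♟ ♟ ♟ ♟
· · ♟ · · · · ·
♛ · · · · · ♘ ·
· · · · · · · ·
· · · · ♙ · · ·
♙ ♙ ♙ ♙ · ♙ ♙ ♙
♖ ♘ ♗ ♕ ♔ ♗ · ♖


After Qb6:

♜ ♞ ♝ · ♚ ♝ ♞ ♜
♟ ♟ · ♟ ♟ ♟ ♟ ♟
· ♛ ♟ · · · · ·
· · · · · · ♘ ·
· · · · · · · ·
· · · · ♙ · · ·
♙ ♙ ♙ ♙ · ♙ ♙ ♙
♖ ♘ ♗ ♕ ♔ ♗ · ♖



  a b c d e f g h
  ─────────────────
8│♜ ♞ ♝ · ♚ ♝ ♞ ♜│8
7│♟ ♟ · ♟ ♟ ♟ ♟ ♟│7
6│· ♛ ♟ · · · · ·│6
5│· · · · · · ♘ ·│5
4│· · · · · · · ·│4
3│· · · · ♙ · · ·│3
2│♙ ♙ ♙ ♙ · ♙ ♙ ♙│2
1│♖ ♘ ♗ ♕ ♔ ♗ · ♖│1
  ─────────────────
  a b c d e f g h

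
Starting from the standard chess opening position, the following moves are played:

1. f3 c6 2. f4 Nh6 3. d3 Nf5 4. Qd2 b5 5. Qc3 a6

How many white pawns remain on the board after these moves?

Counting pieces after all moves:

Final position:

  a b c d e f g h
  ─────────────────
8│♜ ♞ ♝ ♛ ♚ ♝ · ♜│8
7│· · · ♟ ♟ ♟ ♟ ♟│7
6│♟ · ♟ · · · · ·│6
5│· ♟ · · · ♞ · ·│5
4│· · · · · ♙ · ·│4
3│· · ♕ ♙ · · · ·│3
2│♙ ♙ ♙ · ♙ · ♙ ♙│2
1│♖ ♘ ♗ · ♔ ♗ ♘ ♖│1
  ─────────────────
  a b c d e f g h


8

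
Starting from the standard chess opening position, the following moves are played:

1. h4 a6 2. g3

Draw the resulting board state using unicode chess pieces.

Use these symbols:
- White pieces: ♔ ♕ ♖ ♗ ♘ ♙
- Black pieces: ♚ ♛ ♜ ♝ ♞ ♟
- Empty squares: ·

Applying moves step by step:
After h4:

♜ ♞ ♝ ♛ ♚ ♝ ♞ ♜
♟ ♟ ♟ ♟ ♟ ♟ ♟ ♟
· · · · · · · ·
· · · · · · · ·
· · · · · · · ♙
· · · · · · · ·
♙ ♙ ♙ ♙ ♙ ♙ ♙ ·
♖ ♘ ♗ ♕ ♔ ♗ ♘ ♖


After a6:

♜ ♞ ♝ ♛ ♚ ♝ ♞ ♜
· ♟ ♟ ♟ ♟ ♟ ♟ ♟
♟ · · · · · · ·
· · · · · · · ·
· · · · · · · ♙
· · · · · · · ·
♙ ♙ ♙ ♙ ♙ ♙ ♙ ·
♖ ♘ ♗ ♕ ♔ ♗ ♘ ♖


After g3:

♜ ♞ ♝ ♛ ♚ ♝ ♞ ♜
· ♟ ♟ ♟ ♟ ♟ ♟ ♟
♟ · · · · · · ·
· · · · · · · ·
· · · · · · · ♙
· · · · · · ♙ ·
♙ ♙ ♙ ♙ ♙ ♙ · ·
♖ ♘ ♗ ♕ ♔ ♗ ♘ ♖



  a b c d e f g h
  ─────────────────
8│♜ ♞ ♝ ♛ ♚ ♝ ♞ ♜│8
7│· ♟ ♟ ♟ ♟ ♟ ♟ ♟│7
6│♟ · · · · · · ·│6
5│· · · · · · · ·│5
4│· · · · · · · ♙│4
3│· · · · · · ♙ ·│3
2│♙ ♙ ♙ ♙ ♙ ♙ · ·│2
1│♖ ♘ ♗ ♕ ♔ ♗ ♘ ♖│1
  ─────────────────
  a b c d e f g h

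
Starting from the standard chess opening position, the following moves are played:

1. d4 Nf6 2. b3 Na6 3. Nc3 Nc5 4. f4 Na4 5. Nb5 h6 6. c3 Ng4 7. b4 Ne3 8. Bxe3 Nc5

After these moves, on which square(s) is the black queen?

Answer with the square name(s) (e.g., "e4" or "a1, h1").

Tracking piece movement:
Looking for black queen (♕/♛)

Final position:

  a b c d e f g h
  ─────────────────
8│♜ · ♝ ♛ ♚ ♝ · ♜│8
7│♟ ♟ ♟ ♟ ♟ ♟ ♟ ·│7
6│· · · · · · · ♟│6
5│· ♘ ♞ · · · · ·│5
4│· ♙ · ♙ · ♙ · ·│4
3│· · ♙ · ♗ · · ·│3
2│♙ · · · ♙ · ♙ ♙│2
1│♖ · · ♕ ♔ ♗ ♘ ♖│1
  ─────────────────
  a b c d e f g h


d8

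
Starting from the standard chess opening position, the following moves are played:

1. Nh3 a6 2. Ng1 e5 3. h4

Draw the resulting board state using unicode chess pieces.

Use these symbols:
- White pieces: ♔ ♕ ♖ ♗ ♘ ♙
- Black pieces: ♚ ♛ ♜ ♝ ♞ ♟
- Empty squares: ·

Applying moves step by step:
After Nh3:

♜ ♞ ♝ ♛ ♚ ♝ ♞ ♜
♟ ♟ ♟ ♟ ♟ ♟ ♟ ♟
· · · · · · · ·
· · · · · · · ·
· · · · · · · ·
· · · · · · · ♘
♙ ♙ ♙ ♙ ♙ ♙ ♙ ♙
♖ ♘ ♗ ♕ ♔ ♗ · ♖


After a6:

♜ ♞ ♝ ♛ ♚ ♝ ♞ ♜
· ♟ ♟ ♟ ♟ ♟ ♟ ♟
♟ · · · · · · ·
· · · · · · · ·
· · · · · · · ·
· · · · · · · ♘
♙ ♙ ♙ ♙ ♙ ♙ ♙ ♙
♖ ♘ ♗ ♕ ♔ ♗ · ♖


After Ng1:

♜ ♞ ♝ ♛ ♚ ♝ ♞ ♜
· ♟ ♟ ♟ ♟ ♟ ♟ ♟
♟ · · · · · · ·
· · · · · · · ·
· · · · · · · ·
· · · · · · · ·
♙ ♙ ♙ ♙ ♙ ♙ ♙ ♙
♖ ♘ ♗ ♕ ♔ ♗ ♘ ♖


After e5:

♜ ♞ ♝ ♛ ♚ ♝ ♞ ♜
· ♟ ♟ ♟ · ♟ ♟ ♟
♟ · · · · · · ·
· · · · ♟ · · ·
· · · · · · · ·
· · · · · · · ·
♙ ♙ ♙ ♙ ♙ ♙ ♙ ♙
♖ ♘ ♗ ♕ ♔ ♗ ♘ ♖


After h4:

♜ ♞ ♝ ♛ ♚ ♝ ♞ ♜
· ♟ ♟ ♟ · ♟ ♟ ♟
♟ · · · · · · ·
· · · · ♟ · · ·
· · · · · · · ♙
· · · · · · · ·
♙ ♙ ♙ ♙ ♙ ♙ ♙ ·
♖ ♘ ♗ ♕ ♔ ♗ ♘ ♖



  a b c d e f g h
  ─────────────────
8│♜ ♞ ♝ ♛ ♚ ♝ ♞ ♜│8
7│· ♟ ♟ ♟ · ♟ ♟ ♟│7
6│♟ · · · · · · ·│6
5│· · · · ♟ · · ·│5
4│· · · · · · · ♙│4
3│· · · · · · · ·│3
2│♙ ♙ ♙ ♙ ♙ ♙ ♙ ·│2
1│♖ ♘ ♗ ♕ ♔ ♗ ♘ ♖│1
  ─────────────────
  a b c d e f g h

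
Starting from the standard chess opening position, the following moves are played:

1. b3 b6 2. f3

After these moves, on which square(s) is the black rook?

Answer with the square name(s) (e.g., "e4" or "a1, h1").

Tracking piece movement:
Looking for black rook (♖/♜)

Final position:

  a b c d e f g h
  ─────────────────
8│♜ ♞ ♝ ♛ ♚ ♝ ♞ ♜│8
7│♟ · ♟ ♟ ♟ ♟ ♟ ♟│7
6│· ♟ · · · · · ·│6
5│· · · · · · · ·│5
4│· · · · · · · ·│4
3│· ♙ · · · ♙ · ·│3
2│♙ · ♙ ♙ ♙ · ♙ ♙│2
1│♖ ♘ ♗ ♕ ♔ ♗ ♘ ♖│1
  ─────────────────
  a b c d e f g h


a8, h8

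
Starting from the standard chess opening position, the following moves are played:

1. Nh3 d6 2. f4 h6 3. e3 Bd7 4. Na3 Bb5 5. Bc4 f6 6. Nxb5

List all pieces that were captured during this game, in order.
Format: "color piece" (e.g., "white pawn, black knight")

Tracking captures:
  Nxb5: captured black bishop

black bishop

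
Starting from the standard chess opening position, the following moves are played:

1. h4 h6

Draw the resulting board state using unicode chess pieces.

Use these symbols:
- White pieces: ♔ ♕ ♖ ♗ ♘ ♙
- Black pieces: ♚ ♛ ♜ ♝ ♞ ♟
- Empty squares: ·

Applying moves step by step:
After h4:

♜ ♞ ♝ ♛ ♚ ♝ ♞ ♜
♟ ♟ ♟ ♟ ♟ ♟ ♟ ♟
· · · · · · · ·
· · · · · · · ·
· · · · · · · ♙
· · · · · · · ·
♙ ♙ ♙ ♙ ♙ ♙ ♙ ·
♖ ♘ ♗ ♕ ♔ ♗ ♘ ♖


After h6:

♜ ♞ ♝ ♛ ♚ ♝ ♞ ♜
♟ ♟ ♟ ♟ ♟ ♟ ♟ ·
· · · · · · · ♟
· · · · · · · ·
· · · · · · · ♙
· · · · · · · ·
♙ ♙ ♙ ♙ ♙ ♙ ♙ ·
♖ ♘ ♗ ♕ ♔ ♗ ♘ ♖



  a b c d e f g h
  ─────────────────
8│♜ ♞ ♝ ♛ ♚ ♝ ♞ ♜│8
7│♟ ♟ ♟ ♟ ♟ ♟ ♟ ·│7
6│· · · · · · · ♟│6
5│· · · · · · · ·│5
4│· · · · · · · ♙│4
3│· · · · · · · ·│3
2│♙ ♙ ♙ ♙ ♙ ♙ ♙ ·│2
1│♖ ♘ ♗ ♕ ♔ ♗ ♘ ♖│1
  ─────────────────
  a b c d e f g h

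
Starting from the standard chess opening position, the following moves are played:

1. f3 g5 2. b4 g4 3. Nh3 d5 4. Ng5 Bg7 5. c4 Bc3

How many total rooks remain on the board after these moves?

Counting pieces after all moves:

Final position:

  a b c d e f g h
  ─────────────────
8│♜ ♞ ♝ ♛ ♚ · ♞ ♜│8
7│♟ ♟ ♟ · ♟ ♟ · ♟│7
6│· · · · · · · ·│6
5│· · · ♟ · · ♘ ·│5
4│· ♙ ♙ · · · ♟ ·│4
3│· · ♝ · · ♙ · ·│3
2│♙ · · ♙ ♙ · ♙ ♙│2
1│♖ ♘ ♗ ♕ ♔ ♗ · ♖│1
  ─────────────────
  a b c d e f g h


4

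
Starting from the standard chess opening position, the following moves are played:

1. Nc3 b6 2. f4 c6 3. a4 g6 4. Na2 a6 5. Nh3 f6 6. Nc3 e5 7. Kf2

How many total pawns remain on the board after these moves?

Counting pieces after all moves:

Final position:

  a b c d e f g h
  ─────────────────
8│♜ ♞ ♝ ♛ ♚ ♝ ♞ ♜│8
7│· · · ♟ · · · ♟│7
6│♟ ♟ ♟ · · ♟ ♟ ·│6
5│· · · · ♟ · · ·│5
4│♙ · · · · ♙ · ·│4
3│· · ♘ · · · · ♘│3
2│· ♙ ♙ ♙ ♙ ♔ ♙ ♙│2
1│♖ · ♗ ♕ · ♗ · ♖│1
  ─────────────────
  a b c d e f g h


16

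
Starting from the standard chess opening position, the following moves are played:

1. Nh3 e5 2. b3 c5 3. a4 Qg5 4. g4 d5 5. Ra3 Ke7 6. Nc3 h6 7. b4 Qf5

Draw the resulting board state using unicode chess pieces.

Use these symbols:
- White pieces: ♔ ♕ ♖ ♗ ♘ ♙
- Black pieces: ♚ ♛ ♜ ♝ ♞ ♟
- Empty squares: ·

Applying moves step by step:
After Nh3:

♜ ♞ ♝ ♛ ♚ ♝ ♞ ♜
♟ ♟ ♟ ♟ ♟ ♟ ♟ ♟
· · · · · · · ·
· · · · · · · ·
· · · · · · · ·
· · · · · · · ♘
♙ ♙ ♙ ♙ ♙ ♙ ♙ ♙
♖ ♘ ♗ ♕ ♔ ♗ · ♖


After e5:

♜ ♞ ♝ ♛ ♚ ♝ ♞ ♜
♟ ♟ ♟ ♟ · ♟ ♟ ♟
· · · · · · · ·
· · · · ♟ · · ·
· · · · · · · ·
· · · · · · · ♘
♙ ♙ ♙ ♙ ♙ ♙ ♙ ♙
♖ ♘ ♗ ♕ ♔ ♗ · ♖


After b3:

♜ ♞ ♝ ♛ ♚ ♝ ♞ ♜
♟ ♟ ♟ ♟ · ♟ ♟ ♟
· · · · · · · ·
· · · · ♟ · · ·
· · · · · · · ·
· ♙ · · · · · ♘
♙ · ♙ ♙ ♙ ♙ ♙ ♙
♖ ♘ ♗ ♕ ♔ ♗ · ♖


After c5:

♜ ♞ ♝ ♛ ♚ ♝ ♞ ♜
♟ ♟ · ♟ · ♟ ♟ ♟
· · · · · · · ·
· · ♟ · ♟ · · ·
· · · · · · · ·
· ♙ · · · · · ♘
♙ · ♙ ♙ ♙ ♙ ♙ ♙
♖ ♘ ♗ ♕ ♔ ♗ · ♖


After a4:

♜ ♞ ♝ ♛ ♚ ♝ ♞ ♜
♟ ♟ · ♟ · ♟ ♟ ♟
· · · · · · · ·
· · ♟ · ♟ · · ·
♙ · · · · · · ·
· ♙ · · · · · ♘
· · ♙ ♙ ♙ ♙ ♙ ♙
♖ ♘ ♗ ♕ ♔ ♗ · ♖


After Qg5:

♜ ♞ ♝ · ♚ ♝ ♞ ♜
♟ ♟ · ♟ · ♟ ♟ ♟
· · · · · · · ·
· · ♟ · ♟ · ♛ ·
♙ · · · · · · ·
· ♙ · · · · · ♘
· · ♙ ♙ ♙ ♙ ♙ ♙
♖ ♘ ♗ ♕ ♔ ♗ · ♖


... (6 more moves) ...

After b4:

♜ ♞ ♝ · · ♝ ♞ ♜
♟ ♟ · · ♚ ♟ ♟ ·
· · · · · · · ♟
· · ♟ ♟ ♟ · ♛ ·
♙ ♙ · · · · ♙ ·
♖ · ♘ · · · · ♘
· · ♙ ♙ ♙ ♙ · ♙
· · ♗ ♕ ♔ ♗ · ♖


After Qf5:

♜ ♞ ♝ · · ♝ ♞ ♜
♟ ♟ · · ♚ ♟ ♟ ·
· · · · · · · ♟
· · ♟ ♟ ♟ ♛ · ·
♙ ♙ · · · · ♙ ·
♖ · ♘ · · · · ♘
· · ♙ ♙ ♙ ♙ · ♙
· · ♗ ♕ ♔ ♗ · ♖



  a b c d e f g h
  ─────────────────
8│♜ ♞ ♝ · · ♝ ♞ ♜│8
7│♟ ♟ · · ♚ ♟ ♟ ·│7
6│· · · · · · · ♟│6
5│· · ♟ ♟ ♟ ♛ · ·│5
4│♙ ♙ · · · · ♙ ·│4
3│♖ · ♘ · · · · ♘│3
2│· · ♙ ♙ ♙ ♙ · ♙│2
1│· · ♗ ♕ ♔ ♗ · ♖│1
  ─────────────────
  a b c d e f g h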